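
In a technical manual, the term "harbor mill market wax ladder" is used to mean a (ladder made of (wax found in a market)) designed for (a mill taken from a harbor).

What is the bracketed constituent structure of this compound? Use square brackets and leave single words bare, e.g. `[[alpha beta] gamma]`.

At the top level: head "ladder" (specifically "market wax ladder"); modifier "harbor mill".
"harbor mill" → head "mill", modifier "harbor".
"market wax ladder" → head "ladder", modifier "market wax".
"market wax" → head "wax", modifier "market".
Putting it together: [[harbor mill] [[market wax] ladder]].

[[harbor mill] [[market wax] ladder]]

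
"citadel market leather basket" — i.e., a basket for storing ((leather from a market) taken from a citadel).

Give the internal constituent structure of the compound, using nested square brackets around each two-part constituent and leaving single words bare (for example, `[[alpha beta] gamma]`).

Whole compound: head "basket", modifier "citadel market leather".
Inside "citadel market leather": head "leather" (specifically "market leather"), modifier "citadel".
Inside "market leather": head "leather", modifier "market".
Putting it together: [[citadel [market leather]] basket].

[[citadel [market leather]] basket]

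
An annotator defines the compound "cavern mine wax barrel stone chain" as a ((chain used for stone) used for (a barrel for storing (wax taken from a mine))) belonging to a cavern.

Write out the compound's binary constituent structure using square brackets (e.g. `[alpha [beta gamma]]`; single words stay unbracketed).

Whole compound: head "chain" (specifically "mine wax barrel stone chain"), modifier "cavern".
"mine wax barrel stone chain" → head "chain" (specifically "stone chain"), modifier "mine wax barrel".
"mine wax barrel" → head "barrel", modifier "mine wax".
"mine wax" → head "wax", modifier "mine".
"stone chain" → head "chain", modifier "stone".
Assembled: [cavern [[[mine wax] barrel] [stone chain]]].

[cavern [[[mine wax] barrel] [stone chain]]]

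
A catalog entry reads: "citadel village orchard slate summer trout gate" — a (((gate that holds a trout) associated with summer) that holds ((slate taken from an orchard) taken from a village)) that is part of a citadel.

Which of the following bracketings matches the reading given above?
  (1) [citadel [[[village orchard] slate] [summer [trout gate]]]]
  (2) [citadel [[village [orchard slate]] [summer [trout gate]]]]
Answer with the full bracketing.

The paraphrase's head is the "gate" part ("village orchard slate summer trout gate"); its modifier is "citadel".
That top-level split, carried through the inner groups, gives [citadel [[village [orchard slate]] [summer [trout gate]]]].

[citadel [[village [orchard slate]] [summer [trout gate]]]]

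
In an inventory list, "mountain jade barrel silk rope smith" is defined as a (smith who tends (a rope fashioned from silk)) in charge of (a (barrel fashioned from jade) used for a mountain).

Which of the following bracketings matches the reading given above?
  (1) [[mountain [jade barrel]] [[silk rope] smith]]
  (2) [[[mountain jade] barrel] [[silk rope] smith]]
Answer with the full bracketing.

The paraphrase's head is the "smith" part ("silk rope smith"); its modifier is "mountain jade barrel".
That top-level split, carried through the inner groups, gives [[mountain [jade barrel]] [[silk rope] smith]].

[[mountain [jade barrel]] [[silk rope] smith]]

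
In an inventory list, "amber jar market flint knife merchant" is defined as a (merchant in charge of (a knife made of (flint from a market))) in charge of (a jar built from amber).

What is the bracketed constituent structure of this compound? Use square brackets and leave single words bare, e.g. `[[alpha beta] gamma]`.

The outermost head in the paraphrase is "merchant" (specifically "market flint knife merchant"), modified by "amber jar".
Inside "amber jar": head "jar", modifier "amber".
Inside "market flint knife merchant": head "merchant", modifier "market flint knife".
Inside "market flint knife": head "knife", modifier "market flint".
Inside "market flint": head "flint", modifier "market".
Assembled: [[amber jar] [[[market flint] knife] merchant]].

[[amber jar] [[[market flint] knife] merchant]]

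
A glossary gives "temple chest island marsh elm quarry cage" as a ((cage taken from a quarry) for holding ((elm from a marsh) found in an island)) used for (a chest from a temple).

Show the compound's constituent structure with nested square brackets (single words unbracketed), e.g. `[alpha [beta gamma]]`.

[[temple chest] [[island [marsh elm]] [quarry cage]]]

At the top level: head "cage" (specifically "island marsh elm quarry cage"); modifier "temple chest".
"temple chest" → head "chest", modifier "temple".
"island marsh elm quarry cage" → head "cage" (specifically "quarry cage"), modifier "island marsh elm".
"island marsh elm" → head "elm" (specifically "marsh elm"), modifier "island".
"marsh elm" → head "elm", modifier "marsh".
"quarry cage" → head "cage", modifier "quarry".
Putting it together: [[temple chest] [[island [marsh elm]] [quarry cage]]].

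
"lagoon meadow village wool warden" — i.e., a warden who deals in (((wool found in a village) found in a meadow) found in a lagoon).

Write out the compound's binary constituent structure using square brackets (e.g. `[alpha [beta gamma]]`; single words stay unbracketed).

The outermost head in the paraphrase is "warden", modified by "lagoon meadow village wool".
Within "lagoon meadow village wool", the head is "wool" (specifically "meadow village wool") and the modifier is "lagoon".
Within "meadow village wool", the head is "wool" (specifically "village wool") and the modifier is "meadow".
Within "village wool", the head is "wool" and the modifier is "village".
So the structure is [[lagoon [meadow [village wool]]] warden].

[[lagoon [meadow [village wool]]] warden]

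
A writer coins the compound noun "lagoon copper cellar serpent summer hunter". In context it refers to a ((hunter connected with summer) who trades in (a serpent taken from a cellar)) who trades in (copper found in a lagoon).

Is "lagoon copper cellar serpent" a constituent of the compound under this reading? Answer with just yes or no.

The top-level split is [lagoon copper] [cellar serpent summer hunter]; the full structure is [[lagoon copper] [[cellar serpent] [summer hunter]]].
"lagoon copper cellar serpent" straddles a constituent boundary, so it is not a single unit.

no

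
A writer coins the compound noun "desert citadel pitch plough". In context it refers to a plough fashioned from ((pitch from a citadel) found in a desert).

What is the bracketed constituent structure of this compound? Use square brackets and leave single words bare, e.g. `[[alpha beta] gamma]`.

[[desert [citadel pitch]] plough]

The outermost head in the paraphrase is "plough", modified by "desert citadel pitch".
Inside "desert citadel pitch": head "pitch" (specifically "citadel pitch"), modifier "desert".
Inside "citadel pitch": head "pitch", modifier "citadel".
Assembled: [[desert [citadel pitch]] plough].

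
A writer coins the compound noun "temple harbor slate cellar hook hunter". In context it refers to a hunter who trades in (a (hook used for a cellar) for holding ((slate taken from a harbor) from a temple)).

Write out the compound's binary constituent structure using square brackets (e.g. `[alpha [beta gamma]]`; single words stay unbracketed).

[[[temple [harbor slate]] [cellar hook]] hunter]

The outermost head in the paraphrase is "hunter", modified by "temple harbor slate cellar hook".
Within "temple harbor slate cellar hook", the head is "hook" (specifically "cellar hook") and the modifier is "temple harbor slate".
Within "temple harbor slate", the head is "slate" (specifically "harbor slate") and the modifier is "temple".
Within "harbor slate", the head is "slate" and the modifier is "harbor".
Within "cellar hook", the head is "hook" and the modifier is "cellar".
Assembled: [[[temple [harbor slate]] [cellar hook]] hunter].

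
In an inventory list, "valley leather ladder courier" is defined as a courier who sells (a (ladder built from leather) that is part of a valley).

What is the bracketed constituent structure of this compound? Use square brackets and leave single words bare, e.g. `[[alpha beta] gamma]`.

At the top level: head "courier"; modifier "valley leather ladder".
"valley leather ladder" → head "ladder" (specifically "leather ladder"), modifier "valley".
"leather ladder" → head "ladder", modifier "leather".
So the structure is [[valley [leather ladder]] courier].

[[valley [leather ladder]] courier]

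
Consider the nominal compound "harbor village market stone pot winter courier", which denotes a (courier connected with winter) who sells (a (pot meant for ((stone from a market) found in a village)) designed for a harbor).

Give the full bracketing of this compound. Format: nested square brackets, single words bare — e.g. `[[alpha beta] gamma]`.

Overall it is a kind of courier (specifically "winter courier"); the modifier is "harbor village market stone pot".
Within "harbor village market stone pot", the head is "pot" (specifically "village market stone pot") and the modifier is "harbor".
Within "village market stone pot", the head is "pot" and the modifier is "village market stone".
Within "village market stone", the head is "stone" (specifically "market stone") and the modifier is "village".
Within "market stone", the head is "stone" and the modifier is "market".
Within "winter courier", the head is "courier" and the modifier is "winter".
So the structure is [[harbor [[village [market stone]] pot]] [winter courier]].

[[harbor [[village [market stone]] pot]] [winter courier]]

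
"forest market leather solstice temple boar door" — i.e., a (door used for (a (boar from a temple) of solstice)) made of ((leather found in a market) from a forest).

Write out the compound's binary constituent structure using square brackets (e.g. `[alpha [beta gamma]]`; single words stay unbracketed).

Whole compound: head "door" (specifically "solstice temple boar door"), modifier "forest market leather".
Within "forest market leather", the head is "leather" (specifically "market leather") and the modifier is "forest".
Within "market leather", the head is "leather" and the modifier is "market".
Within "solstice temple boar door", the head is "door" and the modifier is "solstice temple boar".
Within "solstice temple boar", the head is "boar" (specifically "temple boar") and the modifier is "solstice".
Within "temple boar", the head is "boar" and the modifier is "temple".
Putting it together: [[forest [market leather]] [[solstice [temple boar]] door]].

[[forest [market leather]] [[solstice [temple boar]] door]]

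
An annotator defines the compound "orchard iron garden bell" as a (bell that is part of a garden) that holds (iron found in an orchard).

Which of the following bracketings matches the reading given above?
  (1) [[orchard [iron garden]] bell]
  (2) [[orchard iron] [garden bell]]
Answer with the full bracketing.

The paraphrase's head is the "bell" part ("garden bell"); its modifier is "orchard iron".
That top-level split, carried through the inner groups, gives [[orchard iron] [garden bell]].

[[orchard iron] [garden bell]]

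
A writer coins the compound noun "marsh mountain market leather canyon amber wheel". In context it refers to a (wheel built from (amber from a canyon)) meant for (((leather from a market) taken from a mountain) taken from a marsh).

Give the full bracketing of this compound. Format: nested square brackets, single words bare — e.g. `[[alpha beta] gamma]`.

The outermost head in the paraphrase is "wheel" (specifically "canyon amber wheel"), modified by "marsh mountain market leather".
"marsh mountain market leather" → head "leather" (specifically "mountain market leather"), modifier "marsh".
"mountain market leather" → head "leather" (specifically "market leather"), modifier "mountain".
"market leather" → head "leather", modifier "market".
"canyon amber wheel" → head "wheel", modifier "canyon amber".
"canyon amber" → head "amber", modifier "canyon".
Putting it together: [[marsh [mountain [market leather]]] [[canyon amber] wheel]].

[[marsh [mountain [market leather]]] [[canyon amber] wheel]]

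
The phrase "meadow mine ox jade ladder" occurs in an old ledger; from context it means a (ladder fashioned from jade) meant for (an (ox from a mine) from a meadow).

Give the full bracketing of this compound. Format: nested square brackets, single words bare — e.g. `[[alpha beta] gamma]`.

[[meadow [mine ox]] [jade ladder]]

Overall it is a kind of ladder (specifically "jade ladder"); the modifier is "meadow mine ox".
Within "meadow mine ox", the head is "ox" (specifically "mine ox") and the modifier is "meadow".
Within "mine ox", the head is "ox" and the modifier is "mine".
Within "jade ladder", the head is "ladder" and the modifier is "jade".
So the structure is [[meadow [mine ox]] [jade ladder]].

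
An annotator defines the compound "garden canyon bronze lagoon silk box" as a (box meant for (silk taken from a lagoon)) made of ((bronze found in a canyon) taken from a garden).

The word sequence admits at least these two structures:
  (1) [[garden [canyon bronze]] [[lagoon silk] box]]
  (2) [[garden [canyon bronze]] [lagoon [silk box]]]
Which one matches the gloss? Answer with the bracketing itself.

[[garden [canyon bronze]] [[lagoon silk] box]]

The paraphrase's head is the "box" part ("lagoon silk box"); its modifier is "garden canyon bronze".
That top-level split, carried through the inner groups, gives [[garden [canyon bronze]] [[lagoon silk] box]].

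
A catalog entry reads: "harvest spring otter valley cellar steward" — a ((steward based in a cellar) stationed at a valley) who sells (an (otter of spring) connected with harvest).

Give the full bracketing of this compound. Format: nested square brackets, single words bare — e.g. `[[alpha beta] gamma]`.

[[harvest [spring otter]] [valley [cellar steward]]]

Whole compound: head "steward" (specifically "valley cellar steward"), modifier "harvest spring otter".
"harvest spring otter" → head "otter" (specifically "spring otter"), modifier "harvest".
"spring otter" → head "otter", modifier "spring".
"valley cellar steward" → head "steward" (specifically "cellar steward"), modifier "valley".
"cellar steward" → head "steward", modifier "cellar".
Assembled: [[harvest [spring otter]] [valley [cellar steward]]].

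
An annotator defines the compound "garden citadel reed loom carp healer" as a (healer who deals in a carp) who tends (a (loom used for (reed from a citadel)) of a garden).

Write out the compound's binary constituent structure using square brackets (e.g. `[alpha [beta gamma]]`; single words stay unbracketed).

[[garden [[citadel reed] loom]] [carp healer]]

Whole compound: head "healer" (specifically "carp healer"), modifier "garden citadel reed loom".
Within "garden citadel reed loom", the head is "loom" (specifically "citadel reed loom") and the modifier is "garden".
Within "citadel reed loom", the head is "loom" and the modifier is "citadel reed".
Within "citadel reed", the head is "reed" and the modifier is "citadel".
Within "carp healer", the head is "healer" and the modifier is "carp".
Putting it together: [[garden [[citadel reed] loom]] [carp healer]].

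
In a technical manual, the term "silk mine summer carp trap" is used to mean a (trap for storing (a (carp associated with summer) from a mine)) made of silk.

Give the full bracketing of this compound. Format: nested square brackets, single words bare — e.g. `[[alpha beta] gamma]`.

The outermost head in the paraphrase is "trap" (specifically "mine summer carp trap"), modified by "silk".
Within "mine summer carp trap", the head is "trap" and the modifier is "mine summer carp".
Within "mine summer carp", the head is "carp" (specifically "summer carp") and the modifier is "mine".
Within "summer carp", the head is "carp" and the modifier is "summer".
Assembled: [silk [[mine [summer carp]] trap]].

[silk [[mine [summer carp]] trap]]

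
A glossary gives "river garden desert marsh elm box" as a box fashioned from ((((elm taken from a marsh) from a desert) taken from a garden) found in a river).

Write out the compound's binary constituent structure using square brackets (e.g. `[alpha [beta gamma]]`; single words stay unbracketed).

[[river [garden [desert [marsh elm]]]] box]

At the top level: head "box"; modifier "river garden desert marsh elm".
Within "river garden desert marsh elm", the head is "elm" (specifically "garden desert marsh elm") and the modifier is "river".
Within "garden desert marsh elm", the head is "elm" (specifically "desert marsh elm") and the modifier is "garden".
Within "desert marsh elm", the head is "elm" (specifically "marsh elm") and the modifier is "desert".
Within "marsh elm", the head is "elm" and the modifier is "marsh".
Putting it together: [[river [garden [desert [marsh elm]]]] box].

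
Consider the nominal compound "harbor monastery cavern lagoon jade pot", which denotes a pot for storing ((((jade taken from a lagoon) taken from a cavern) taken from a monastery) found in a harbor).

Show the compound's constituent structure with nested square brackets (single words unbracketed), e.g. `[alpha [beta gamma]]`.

Overall it is a kind of pot; the modifier is "harbor monastery cavern lagoon jade".
"harbor monastery cavern lagoon jade" → head "jade" (specifically "monastery cavern lagoon jade"), modifier "harbor".
"monastery cavern lagoon jade" → head "jade" (specifically "cavern lagoon jade"), modifier "monastery".
"cavern lagoon jade" → head "jade" (specifically "lagoon jade"), modifier "cavern".
"lagoon jade" → head "jade", modifier "lagoon".
Putting it together: [[harbor [monastery [cavern [lagoon jade]]]] pot].

[[harbor [monastery [cavern [lagoon jade]]]] pot]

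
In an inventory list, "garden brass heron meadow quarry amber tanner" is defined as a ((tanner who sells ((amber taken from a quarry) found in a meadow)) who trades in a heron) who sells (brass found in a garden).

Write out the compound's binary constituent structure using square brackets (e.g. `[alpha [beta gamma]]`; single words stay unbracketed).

[[garden brass] [heron [[meadow [quarry amber]] tanner]]]

At the top level: head "tanner" (specifically "heron meadow quarry amber tanner"); modifier "garden brass".
"garden brass" → head "brass", modifier "garden".
"heron meadow quarry amber tanner" → head "tanner" (specifically "meadow quarry amber tanner"), modifier "heron".
"meadow quarry amber tanner" → head "tanner", modifier "meadow quarry amber".
"meadow quarry amber" → head "amber" (specifically "quarry amber"), modifier "meadow".
"quarry amber" → head "amber", modifier "quarry".
Assembled: [[garden brass] [heron [[meadow [quarry amber]] tanner]]].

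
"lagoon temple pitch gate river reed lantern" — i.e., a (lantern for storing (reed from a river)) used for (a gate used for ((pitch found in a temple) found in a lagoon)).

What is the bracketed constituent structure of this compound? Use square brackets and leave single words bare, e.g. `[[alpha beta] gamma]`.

[[[lagoon [temple pitch]] gate] [[river reed] lantern]]

Whole compound: head "lantern" (specifically "river reed lantern"), modifier "lagoon temple pitch gate".
Within "lagoon temple pitch gate", the head is "gate" and the modifier is "lagoon temple pitch".
Within "lagoon temple pitch", the head is "pitch" (specifically "temple pitch") and the modifier is "lagoon".
Within "temple pitch", the head is "pitch" and the modifier is "temple".
Within "river reed lantern", the head is "lantern" and the modifier is "river reed".
Within "river reed", the head is "reed" and the modifier is "river".
Putting it together: [[[lagoon [temple pitch]] gate] [[river reed] lantern]].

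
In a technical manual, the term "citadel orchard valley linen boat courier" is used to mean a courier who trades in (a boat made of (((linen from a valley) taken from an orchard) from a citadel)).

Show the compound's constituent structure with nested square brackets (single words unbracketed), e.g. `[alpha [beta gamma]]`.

Whole compound: head "courier", modifier "citadel orchard valley linen boat".
Inside "citadel orchard valley linen boat": head "boat", modifier "citadel orchard valley linen".
Inside "citadel orchard valley linen": head "linen" (specifically "orchard valley linen"), modifier "citadel".
Inside "orchard valley linen": head "linen" (specifically "valley linen"), modifier "orchard".
Inside "valley linen": head "linen", modifier "valley".
So the structure is [[[citadel [orchard [valley linen]]] boat] courier].

[[[citadel [orchard [valley linen]]] boat] courier]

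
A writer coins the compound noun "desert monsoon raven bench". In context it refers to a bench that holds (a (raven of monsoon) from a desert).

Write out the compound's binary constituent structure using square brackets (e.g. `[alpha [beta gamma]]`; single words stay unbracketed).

Overall it is a kind of bench; the modifier is "desert monsoon raven".
Within "desert monsoon raven", the head is "raven" (specifically "monsoon raven") and the modifier is "desert".
Within "monsoon raven", the head is "raven" and the modifier is "monsoon".
Putting it together: [[desert [monsoon raven]] bench].

[[desert [monsoon raven]] bench]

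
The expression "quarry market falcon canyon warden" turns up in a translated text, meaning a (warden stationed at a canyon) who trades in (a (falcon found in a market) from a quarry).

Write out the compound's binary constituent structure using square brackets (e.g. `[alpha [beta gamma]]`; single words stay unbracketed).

[[quarry [market falcon]] [canyon warden]]

At the top level: head "warden" (specifically "canyon warden"); modifier "quarry market falcon".
Within "quarry market falcon", the head is "falcon" (specifically "market falcon") and the modifier is "quarry".
Within "market falcon", the head is "falcon" and the modifier is "market".
Within "canyon warden", the head is "warden" and the modifier is "canyon".
So the structure is [[quarry [market falcon]] [canyon warden]].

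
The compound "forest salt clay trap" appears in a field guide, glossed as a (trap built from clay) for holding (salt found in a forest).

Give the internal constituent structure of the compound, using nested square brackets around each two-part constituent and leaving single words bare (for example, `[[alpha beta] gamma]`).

Whole compound: head "trap" (specifically "clay trap"), modifier "forest salt".
Within "forest salt", the head is "salt" and the modifier is "forest".
Within "clay trap", the head is "trap" and the modifier is "clay".
Putting it together: [[forest salt] [clay trap]].

[[forest salt] [clay trap]]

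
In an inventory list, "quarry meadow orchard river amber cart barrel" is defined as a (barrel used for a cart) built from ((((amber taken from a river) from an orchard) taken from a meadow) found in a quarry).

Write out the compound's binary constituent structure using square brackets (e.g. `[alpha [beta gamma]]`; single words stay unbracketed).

Whole compound: head "barrel" (specifically "cart barrel"), modifier "quarry meadow orchard river amber".
Inside "quarry meadow orchard river amber": head "amber" (specifically "meadow orchard river amber"), modifier "quarry".
Inside "meadow orchard river amber": head "amber" (specifically "orchard river amber"), modifier "meadow".
Inside "orchard river amber": head "amber" (specifically "river amber"), modifier "orchard".
Inside "river amber": head "amber", modifier "river".
Inside "cart barrel": head "barrel", modifier "cart".
So the structure is [[quarry [meadow [orchard [river amber]]]] [cart barrel]].

[[quarry [meadow [orchard [river amber]]]] [cart barrel]]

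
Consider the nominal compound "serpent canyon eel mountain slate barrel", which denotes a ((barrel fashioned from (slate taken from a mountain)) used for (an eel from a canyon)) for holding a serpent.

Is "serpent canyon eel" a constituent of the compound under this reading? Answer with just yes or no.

The top-level split is [serpent] [canyon eel mountain slate barrel]; the full structure is [serpent [[canyon eel] [[mountain slate] barrel]]].
"serpent canyon eel" straddles a constituent boundary, so it is not a single unit.

no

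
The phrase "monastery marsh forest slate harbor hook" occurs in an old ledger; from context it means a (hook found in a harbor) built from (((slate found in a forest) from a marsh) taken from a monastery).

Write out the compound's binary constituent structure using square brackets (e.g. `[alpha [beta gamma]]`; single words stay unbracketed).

[[monastery [marsh [forest slate]]] [harbor hook]]

At the top level: head "hook" (specifically "harbor hook"); modifier "monastery marsh forest slate".
Inside "monastery marsh forest slate": head "slate" (specifically "marsh forest slate"), modifier "monastery".
Inside "marsh forest slate": head "slate" (specifically "forest slate"), modifier "marsh".
Inside "forest slate": head "slate", modifier "forest".
Inside "harbor hook": head "hook", modifier "harbor".
Assembled: [[monastery [marsh [forest slate]]] [harbor hook]].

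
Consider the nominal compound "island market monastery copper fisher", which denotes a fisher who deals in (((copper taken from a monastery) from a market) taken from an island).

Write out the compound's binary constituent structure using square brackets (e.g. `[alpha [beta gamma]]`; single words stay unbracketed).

Whole compound: head "fisher", modifier "island market monastery copper".
Within "island market monastery copper", the head is "copper" (specifically "market monastery copper") and the modifier is "island".
Within "market monastery copper", the head is "copper" (specifically "monastery copper") and the modifier is "market".
Within "monastery copper", the head is "copper" and the modifier is "monastery".
Assembled: [[island [market [monastery copper]]] fisher].

[[island [market [monastery copper]]] fisher]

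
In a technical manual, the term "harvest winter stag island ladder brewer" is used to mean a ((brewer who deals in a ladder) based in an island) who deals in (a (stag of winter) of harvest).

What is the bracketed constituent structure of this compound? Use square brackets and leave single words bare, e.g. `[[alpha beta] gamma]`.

[[harvest [winter stag]] [island [ladder brewer]]]

Whole compound: head "brewer" (specifically "island ladder brewer"), modifier "harvest winter stag".
Within "harvest winter stag", the head is "stag" (specifically "winter stag") and the modifier is "harvest".
Within "winter stag", the head is "stag" and the modifier is "winter".
Within "island ladder brewer", the head is "brewer" (specifically "ladder brewer") and the modifier is "island".
Within "ladder brewer", the head is "brewer" and the modifier is "ladder".
Putting it together: [[harvest [winter stag]] [island [ladder brewer]]].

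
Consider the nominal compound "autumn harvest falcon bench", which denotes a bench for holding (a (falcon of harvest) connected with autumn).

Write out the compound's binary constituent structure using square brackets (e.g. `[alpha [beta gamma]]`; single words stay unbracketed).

[[autumn [harvest falcon]] bench]

Whole compound: head "bench", modifier "autumn harvest falcon".
Within "autumn harvest falcon", the head is "falcon" (specifically "harvest falcon") and the modifier is "autumn".
Within "harvest falcon", the head is "falcon" and the modifier is "harvest".
So the structure is [[autumn [harvest falcon]] bench].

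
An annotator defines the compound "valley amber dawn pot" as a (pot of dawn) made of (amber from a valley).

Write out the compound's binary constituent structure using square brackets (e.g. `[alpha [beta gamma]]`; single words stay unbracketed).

The outermost head in the paraphrase is "pot" (specifically "dawn pot"), modified by "valley amber".
Within "valley amber", the head is "amber" and the modifier is "valley".
Within "dawn pot", the head is "pot" and the modifier is "dawn".
So the structure is [[valley amber] [dawn pot]].

[[valley amber] [dawn pot]]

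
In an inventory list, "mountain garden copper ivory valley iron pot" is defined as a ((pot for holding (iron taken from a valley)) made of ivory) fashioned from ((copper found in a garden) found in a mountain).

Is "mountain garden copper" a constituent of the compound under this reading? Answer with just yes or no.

The paraphrase groups the words so that "mountain garden copper" is one unit: it corresponds to a single parenthesized sub-phrase.
The full structure is [[mountain [garden copper]] [ivory [[valley iron] pot]]], in which [mountain garden copper] is a constituent.

yes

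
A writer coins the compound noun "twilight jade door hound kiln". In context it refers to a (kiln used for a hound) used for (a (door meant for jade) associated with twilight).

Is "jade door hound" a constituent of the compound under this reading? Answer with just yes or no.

The top-level split is [twilight jade door] [hound kiln]; the full structure is [[twilight [jade door]] [hound kiln]].
"jade door hound" straddles a constituent boundary, so it is not a single unit.

no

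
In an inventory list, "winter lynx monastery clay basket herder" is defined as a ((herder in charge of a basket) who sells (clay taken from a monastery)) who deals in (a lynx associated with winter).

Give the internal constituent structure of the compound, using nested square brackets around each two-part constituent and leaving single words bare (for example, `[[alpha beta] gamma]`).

Whole compound: head "herder" (specifically "monastery clay basket herder"), modifier "winter lynx".
"winter lynx" → head "lynx", modifier "winter".
"monastery clay basket herder" → head "herder" (specifically "basket herder"), modifier "monastery clay".
"monastery clay" → head "clay", modifier "monastery".
"basket herder" → head "herder", modifier "basket".
So the structure is [[winter lynx] [[monastery clay] [basket herder]]].

[[winter lynx] [[monastery clay] [basket herder]]]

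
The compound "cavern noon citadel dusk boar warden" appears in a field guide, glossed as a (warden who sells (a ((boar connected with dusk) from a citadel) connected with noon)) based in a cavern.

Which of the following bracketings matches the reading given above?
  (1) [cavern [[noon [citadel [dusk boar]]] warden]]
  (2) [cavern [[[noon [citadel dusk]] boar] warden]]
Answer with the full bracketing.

The paraphrase's head is the "warden" part ("noon citadel dusk boar warden"); its modifier is "cavern".
That top-level split, carried through the inner groups, gives [cavern [[noon [citadel [dusk boar]]] warden]].

[cavern [[noon [citadel [dusk boar]]] warden]]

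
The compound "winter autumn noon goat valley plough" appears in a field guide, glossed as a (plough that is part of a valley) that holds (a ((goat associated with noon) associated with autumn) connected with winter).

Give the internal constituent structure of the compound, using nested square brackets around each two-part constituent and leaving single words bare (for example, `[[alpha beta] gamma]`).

The outermost head in the paraphrase is "plough" (specifically "valley plough"), modified by "winter autumn noon goat".
"winter autumn noon goat" → head "goat" (specifically "autumn noon goat"), modifier "winter".
"autumn noon goat" → head "goat" (specifically "noon goat"), modifier "autumn".
"noon goat" → head "goat", modifier "noon".
"valley plough" → head "plough", modifier "valley".
So the structure is [[winter [autumn [noon goat]]] [valley plough]].

[[winter [autumn [noon goat]]] [valley plough]]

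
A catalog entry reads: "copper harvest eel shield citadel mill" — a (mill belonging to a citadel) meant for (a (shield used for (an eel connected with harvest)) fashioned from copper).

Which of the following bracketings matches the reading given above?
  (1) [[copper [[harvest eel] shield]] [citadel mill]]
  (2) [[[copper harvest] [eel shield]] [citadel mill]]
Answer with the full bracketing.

[[copper [[harvest eel] shield]] [citadel mill]]

The paraphrase's head is the "mill" part ("citadel mill"); its modifier is "copper harvest eel shield".
That top-level split, carried through the inner groups, gives [[copper [[harvest eel] shield]] [citadel mill]].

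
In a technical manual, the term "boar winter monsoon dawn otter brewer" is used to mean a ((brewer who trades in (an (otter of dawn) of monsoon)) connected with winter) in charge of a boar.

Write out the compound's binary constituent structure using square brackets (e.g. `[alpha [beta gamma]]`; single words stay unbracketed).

[boar [winter [[monsoon [dawn otter]] brewer]]]

At the top level: head "brewer" (specifically "winter monsoon dawn otter brewer"); modifier "boar".
Within "winter monsoon dawn otter brewer", the head is "brewer" (specifically "monsoon dawn otter brewer") and the modifier is "winter".
Within "monsoon dawn otter brewer", the head is "brewer" and the modifier is "monsoon dawn otter".
Within "monsoon dawn otter", the head is "otter" (specifically "dawn otter") and the modifier is "monsoon".
Within "dawn otter", the head is "otter" and the modifier is "dawn".
So the structure is [boar [winter [[monsoon [dawn otter]] brewer]]].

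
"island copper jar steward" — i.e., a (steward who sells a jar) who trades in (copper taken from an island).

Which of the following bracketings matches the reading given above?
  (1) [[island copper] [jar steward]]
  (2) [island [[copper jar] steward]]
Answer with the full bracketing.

The paraphrase's head is the "steward" part ("jar steward"); its modifier is "island copper".
That top-level split, carried through the inner groups, gives [[island copper] [jar steward]].

[[island copper] [jar steward]]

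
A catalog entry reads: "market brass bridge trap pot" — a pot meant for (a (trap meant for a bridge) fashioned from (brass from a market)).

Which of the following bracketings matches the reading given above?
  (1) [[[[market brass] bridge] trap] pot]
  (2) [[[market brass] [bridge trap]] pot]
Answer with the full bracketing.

[[[market brass] [bridge trap]] pot]

The paraphrase's head is the "pot" part ("pot"); its modifier is "market brass bridge trap".
That top-level split, carried through the inner groups, gives [[[market brass] [bridge trap]] pot].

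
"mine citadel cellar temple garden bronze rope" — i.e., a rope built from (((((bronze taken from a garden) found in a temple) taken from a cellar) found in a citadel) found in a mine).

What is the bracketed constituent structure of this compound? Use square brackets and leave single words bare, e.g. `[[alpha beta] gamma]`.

The outermost head in the paraphrase is "rope", modified by "mine citadel cellar temple garden bronze".
Inside "mine citadel cellar temple garden bronze": head "bronze" (specifically "citadel cellar temple garden bronze"), modifier "mine".
Inside "citadel cellar temple garden bronze": head "bronze" (specifically "cellar temple garden bronze"), modifier "citadel".
Inside "cellar temple garden bronze": head "bronze" (specifically "temple garden bronze"), modifier "cellar".
Inside "temple garden bronze": head "bronze" (specifically "garden bronze"), modifier "temple".
Inside "garden bronze": head "bronze", modifier "garden".
Putting it together: [[mine [citadel [cellar [temple [garden bronze]]]]] rope].

[[mine [citadel [cellar [temple [garden bronze]]]]] rope]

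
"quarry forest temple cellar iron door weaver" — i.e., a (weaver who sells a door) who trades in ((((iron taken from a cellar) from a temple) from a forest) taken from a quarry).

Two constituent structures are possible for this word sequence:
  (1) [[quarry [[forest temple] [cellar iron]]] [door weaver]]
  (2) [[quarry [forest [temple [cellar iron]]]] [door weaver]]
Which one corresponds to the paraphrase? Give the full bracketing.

[[quarry [forest [temple [cellar iron]]]] [door weaver]]

The paraphrase's head is the "weaver" part ("door weaver"); its modifier is "quarry forest temple cellar iron".
That top-level split, carried through the inner groups, gives [[quarry [forest [temple [cellar iron]]]] [door weaver]].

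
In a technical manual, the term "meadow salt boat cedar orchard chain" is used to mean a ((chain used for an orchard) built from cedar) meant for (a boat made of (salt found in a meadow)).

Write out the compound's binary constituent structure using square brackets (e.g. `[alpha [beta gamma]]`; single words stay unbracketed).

At the top level: head "chain" (specifically "cedar orchard chain"); modifier "meadow salt boat".
Inside "meadow salt boat": head "boat", modifier "meadow salt".
Inside "meadow salt": head "salt", modifier "meadow".
Inside "cedar orchard chain": head "chain" (specifically "orchard chain"), modifier "cedar".
Inside "orchard chain": head "chain", modifier "orchard".
Putting it together: [[[meadow salt] boat] [cedar [orchard chain]]].

[[[meadow salt] boat] [cedar [orchard chain]]]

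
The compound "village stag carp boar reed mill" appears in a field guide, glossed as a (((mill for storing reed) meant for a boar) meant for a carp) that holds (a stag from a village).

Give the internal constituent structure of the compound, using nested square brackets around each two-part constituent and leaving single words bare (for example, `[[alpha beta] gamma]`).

[[village stag] [carp [boar [reed mill]]]]

Whole compound: head "mill" (specifically "carp boar reed mill"), modifier "village stag".
Within "village stag", the head is "stag" and the modifier is "village".
Within "carp boar reed mill", the head is "mill" (specifically "boar reed mill") and the modifier is "carp".
Within "boar reed mill", the head is "mill" (specifically "reed mill") and the modifier is "boar".
Within "reed mill", the head is "mill" and the modifier is "reed".
Putting it together: [[village stag] [carp [boar [reed mill]]]].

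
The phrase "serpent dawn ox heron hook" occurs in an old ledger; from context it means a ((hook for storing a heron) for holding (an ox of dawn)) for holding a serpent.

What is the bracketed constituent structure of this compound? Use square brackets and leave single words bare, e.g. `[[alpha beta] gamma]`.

[serpent [[dawn ox] [heron hook]]]

At the top level: head "hook" (specifically "dawn ox heron hook"); modifier "serpent".
Inside "dawn ox heron hook": head "hook" (specifically "heron hook"), modifier "dawn ox".
Inside "dawn ox": head "ox", modifier "dawn".
Inside "heron hook": head "hook", modifier "heron".
Putting it together: [serpent [[dawn ox] [heron hook]]].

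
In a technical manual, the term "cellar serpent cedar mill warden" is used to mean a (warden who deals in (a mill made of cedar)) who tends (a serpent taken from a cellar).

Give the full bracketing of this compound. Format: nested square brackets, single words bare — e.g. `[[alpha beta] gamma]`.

At the top level: head "warden" (specifically "cedar mill warden"); modifier "cellar serpent".
"cellar serpent" → head "serpent", modifier "cellar".
"cedar mill warden" → head "warden", modifier "cedar mill".
"cedar mill" → head "mill", modifier "cedar".
Assembled: [[cellar serpent] [[cedar mill] warden]].

[[cellar serpent] [[cedar mill] warden]]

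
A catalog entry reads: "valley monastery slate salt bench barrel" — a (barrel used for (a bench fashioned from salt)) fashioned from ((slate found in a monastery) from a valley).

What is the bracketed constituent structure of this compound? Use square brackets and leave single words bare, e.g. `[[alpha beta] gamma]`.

[[valley [monastery slate]] [[salt bench] barrel]]

The outermost head in the paraphrase is "barrel" (specifically "salt bench barrel"), modified by "valley monastery slate".
Within "valley monastery slate", the head is "slate" (specifically "monastery slate") and the modifier is "valley".
Within "monastery slate", the head is "slate" and the modifier is "monastery".
Within "salt bench barrel", the head is "barrel" and the modifier is "salt bench".
Within "salt bench", the head is "bench" and the modifier is "salt".
Putting it together: [[valley [monastery slate]] [[salt bench] barrel]].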